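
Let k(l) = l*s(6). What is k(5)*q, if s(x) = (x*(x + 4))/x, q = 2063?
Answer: 103150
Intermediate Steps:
s(x) = 4 + x (s(x) = (x*(4 + x))/x = 4 + x)
k(l) = 10*l (k(l) = l*(4 + 6) = l*10 = 10*l)
k(5)*q = (10*5)*2063 = 50*2063 = 103150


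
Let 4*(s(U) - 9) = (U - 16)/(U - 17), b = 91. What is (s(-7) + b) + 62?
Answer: 15575/96 ≈ 162.24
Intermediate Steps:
s(U) = 9 + (-16 + U)/(4*(-17 + U)) (s(U) = 9 + ((U - 16)/(U - 17))/4 = 9 + ((-16 + U)/(-17 + U))/4 = 9 + (-16 + U)/(4*(-17 + U)))
(s(-7) + b) + 62 = ((-628 + 37*(-7))/(4*(-17 - 7)) + 91) + 62 = ((1/4)*(-628 - 259)/(-24) + 91) + 62 = ((1/4)*(-1/24)*(-887) + 91) + 62 = (887/96 + 91) + 62 = 9623/96 + 62 = 15575/96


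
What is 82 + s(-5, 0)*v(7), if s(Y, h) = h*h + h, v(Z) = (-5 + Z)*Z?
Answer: 82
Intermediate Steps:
v(Z) = Z*(-5 + Z)
s(Y, h) = h + h² (s(Y, h) = h² + h = h + h²)
82 + s(-5, 0)*v(7) = 82 + (0*(1 + 0))*(7*(-5 + 7)) = 82 + (0*1)*(7*2) = 82 + 0*14 = 82 + 0 = 82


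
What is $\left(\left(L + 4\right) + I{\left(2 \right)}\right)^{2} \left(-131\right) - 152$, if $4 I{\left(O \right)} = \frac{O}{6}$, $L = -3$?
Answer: $- \frac{44027}{144} \approx -305.74$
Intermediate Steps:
$I{\left(O \right)} = \frac{O}{24}$ ($I{\left(O \right)} = \frac{O \frac{1}{6}}{4} = \frac{\frac{1}{6} O}{4} = \frac{O}{24}$)
$\left(\left(L + 4\right) + I{\left(2 \right)}\right)^{2} \left(-131\right) - 152 = \left(\left(-3 + 4\right) + \frac{1}{24} \cdot 2\right)^{2} \left(-131\right) - 152 = \left(1 + \frac{1}{12}\right)^{2} \left(-131\right) - 152 = \left(\frac{13}{12}\right)^{2} \left(-131\right) - 152 = \frac{169}{144} \left(-131\right) - 152 = - \frac{22139}{144} - 152 = - \frac{44027}{144}$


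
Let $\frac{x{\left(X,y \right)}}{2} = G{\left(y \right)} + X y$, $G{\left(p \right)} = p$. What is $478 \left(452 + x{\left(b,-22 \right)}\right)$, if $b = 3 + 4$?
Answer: $47800$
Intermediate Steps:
$b = 7$
$x{\left(X,y \right)} = 2 y + 2 X y$ ($x{\left(X,y \right)} = 2 \left(y + X y\right) = 2 y + 2 X y$)
$478 \left(452 + x{\left(b,-22 \right)}\right) = 478 \left(452 + 2 \left(-22\right) \left(1 + 7\right)\right) = 478 \left(452 + 2 \left(-22\right) 8\right) = 478 \left(452 - 352\right) = 478 \cdot 100 = 47800$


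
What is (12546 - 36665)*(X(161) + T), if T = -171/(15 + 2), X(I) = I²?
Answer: -10624081834/17 ≈ -6.2495e+8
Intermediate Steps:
T = -171/17 ≈ -10.059
(12546 - 36665)*(X(161) + T) = (12546 - 36665)*(161² - 171/17) = -24119*(25921 - 171/17) = -24119*440486/17 = -10624081834/17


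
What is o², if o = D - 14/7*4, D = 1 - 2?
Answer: 81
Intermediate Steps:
D = -1
o = -9 (o = -1 - 14/7*4 = -1 - 14*⅐*4 = -1 - 2*4 = -1 - 8 = -9)
o² = (-9)² = 81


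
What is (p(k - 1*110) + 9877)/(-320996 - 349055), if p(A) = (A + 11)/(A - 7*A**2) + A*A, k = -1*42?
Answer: -1779654807/36155951960 ≈ -0.049222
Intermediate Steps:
k = -42
p(A) = A**2 + (11 + A)/(A - 7*A**2) (p(A) = (11 + A)/(A - 7*A**2) + A**2 = A**2 + (11 + A)/(A - 7*A**2))
(p(k - 1*110) + 9877)/(-320996 - 349055) = ((-11 - (-42 - 1*110) - (-42 - 1*110)**3 + 7*(-42 - 1*110)**4)/((-42 - 1*110)*(-1 + 7*(-42 - 1*110))) + 9877)/(-320996 - 349055) = ((-11 - (-42 - 110) - (-42 - 110)**3 + 7*(-42 - 110)**4)/((-42 - 110)*(-1 + 7*(-42 - 110))) + 9877)/(-670051) = ((-11 - 1*(-152) - 1*(-152)**3 + 7*(-152)**4)/((-152)*(-1 + 7*(-152))) + 9877)*(-1/670051) = (-(-11 + 152 - 1*(-3511808) + 7*533794816)/(152*(-1 - 1064)) + 9877)*(-1/670051) = (-1/152*(-11 + 152 + 3511808 + 3736563712)/(-1065) + 9877)*(-1/670051) = (-1/152*(-1/1065)*3740075661 + 9877)*(-1/670051) = (1246691887/53960 + 9877)*(-1/670051) = (1779654807/53960)*(-1/670051) = -1779654807/36155951960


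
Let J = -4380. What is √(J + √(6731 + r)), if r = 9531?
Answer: √(-4380 + √16262) ≈ 65.211*I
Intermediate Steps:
√(J + √(6731 + r)) = √(-4380 + √(6731 + 9531)) = √(-4380 + √16262)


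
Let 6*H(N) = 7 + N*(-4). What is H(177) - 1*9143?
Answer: -55559/6 ≈ -9259.8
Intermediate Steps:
H(N) = 7/6 - 2*N/3 (H(N) = (7 + N*(-4))/6 = (7 - 4*N)/6 = 7/6 - 2*N/3)
H(177) - 1*9143 = (7/6 - ⅔*177) - 1*9143 = (7/6 - 118) - 9143 = -701/6 - 9143 = -55559/6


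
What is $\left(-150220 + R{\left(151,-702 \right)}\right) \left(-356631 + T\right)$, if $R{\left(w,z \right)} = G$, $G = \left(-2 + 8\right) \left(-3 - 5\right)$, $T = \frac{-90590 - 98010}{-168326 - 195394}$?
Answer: $\frac{487295226579424}{9093} \approx 5.359 \cdot 10^{10}$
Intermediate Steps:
$T = \frac{4715}{9093}$ ($T = - \frac{188600}{-363720} = \left(-188600\right) \left(- \frac{1}{363720}\right) = \frac{4715}{9093} \approx 0.51853$)
$G = -48$ ($G = 6 \left(-8\right) = -48$)
$R{\left(w,z \right)} = -48$
$\left(-150220 + R{\left(151,-702 \right)}\right) \left(-356631 + T\right) = \left(-150220 - 48\right) \left(-356631 + \frac{4715}{9093}\right) = \left(-150268\right) \left(- \frac{3242840968}{9093}\right) = \frac{487295226579424}{9093}$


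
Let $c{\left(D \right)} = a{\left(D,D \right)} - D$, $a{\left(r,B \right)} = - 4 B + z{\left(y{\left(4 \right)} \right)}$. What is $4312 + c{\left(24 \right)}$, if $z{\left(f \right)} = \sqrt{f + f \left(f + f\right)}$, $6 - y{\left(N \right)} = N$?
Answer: $4192 + \sqrt{10} \approx 4195.2$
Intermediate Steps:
$y{\left(N \right)} = 6 - N$
$z{\left(f \right)} = \sqrt{f + 2 f^{2}}$ ($z{\left(f \right)} = \sqrt{f + f 2 f} = \sqrt{f + 2 f^{2}}$)
$a{\left(r,B \right)} = \sqrt{10} - 4 B$ ($a{\left(r,B \right)} = - 4 B + \sqrt{\left(6 - 4\right) \left(1 + 2 \left(6 - 4\right)\right)} = - 4 B + \sqrt{2 \left(1 + 2 \cdot 2\right)} = - 4 B + \sqrt{2 \left(1 + 4\right)} = - 4 B + \sqrt{2 \cdot 5} = - 4 B + \sqrt{10} = \sqrt{10} - 4 B$)
$c{\left(D \right)} = \sqrt{10} - 5 D$ ($c{\left(D \right)} = \left(\sqrt{10} - 4 D\right) - D = \sqrt{10} - 5 D$)
$4312 + c{\left(24 \right)} = 4312 + \left(\sqrt{10} - 120\right) = 4312 - \left(120 - \sqrt{10}\right) = 4192 + \sqrt{10}$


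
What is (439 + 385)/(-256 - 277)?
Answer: -824/533 ≈ -1.5460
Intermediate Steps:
(439 + 385)/(-256 - 277) = 824/(-533) = 824*(-1/533) = -824/533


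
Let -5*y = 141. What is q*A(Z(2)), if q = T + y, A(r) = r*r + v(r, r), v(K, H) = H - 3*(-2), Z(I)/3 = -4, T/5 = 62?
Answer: 194442/5 ≈ 38888.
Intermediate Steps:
T = 310 (T = 5*62 = 310)
Z(I) = -12 (Z(I) = 3*(-4) = -12)
v(K, H) = 6 + H (v(K, H) = H + 6 = 6 + H)
A(r) = 6 + r + r² (A(r) = r*r + (6 + r) = r² + (6 + r) = 6 + r + r²)
y = -141/5 (y = -⅕*141 = -141/5 ≈ -28.200)
q = 1409/5 (q = 310 - 141/5 = 1409/5 ≈ 281.80)
q*A(Z(2)) = 1409*(6 - 12 + (-12)²)/5 = 1409*(6 - 12 + 144)/5 = (1409/5)*138 = 194442/5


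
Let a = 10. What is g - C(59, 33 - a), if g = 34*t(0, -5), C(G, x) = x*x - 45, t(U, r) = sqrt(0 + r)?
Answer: -484 + 34*I*sqrt(5) ≈ -484.0 + 76.026*I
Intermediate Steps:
t(U, r) = sqrt(r)
C(G, x) = -45 + x**2 (C(G, x) = x**2 - 45 = -45 + x**2)
g = 34*I*sqrt(5) (g = 34*sqrt(-5) = 34*(I*sqrt(5)) = 34*I*sqrt(5) ≈ 76.026*I)
g - C(59, 33 - a) = 34*I*sqrt(5) - (-45 + (33 - 1*10)**2) = 34*I*sqrt(5) - (-45 + (33 - 10)**2) = 34*I*sqrt(5) - (-45 + 23**2) = 34*I*sqrt(5) - (-45 + 529) = 34*I*sqrt(5) - 1*484 = 34*I*sqrt(5) - 484 = -484 + 34*I*sqrt(5)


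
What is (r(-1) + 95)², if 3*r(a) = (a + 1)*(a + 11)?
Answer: 9025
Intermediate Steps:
r(a) = (1 + a)*(11 + a)/3 (r(a) = ((a + 1)*(a + 11))/3 = ((1 + a)*(11 + a))/3 = (1 + a)*(11 + a)/3)
(r(-1) + 95)² = ((11/3 + 4*(-1) + (⅓)*(-1)²) + 95)² = ((11/3 - 4 + (⅓)*1) + 95)² = ((11/3 - 4 + ⅓) + 95)² = (0 + 95)² = 95² = 9025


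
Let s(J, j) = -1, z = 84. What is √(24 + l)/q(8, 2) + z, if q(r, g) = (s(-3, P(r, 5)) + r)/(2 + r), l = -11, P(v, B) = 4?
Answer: 84 + 10*√13/7 ≈ 89.151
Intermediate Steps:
q(r, g) = (-1 + r)/(2 + r)
√(24 + l)/q(8, 2) + z = √(24 - 11)/(((-1 + 8)/(2 + 8))) + 84 = √13/((7/10)) + 84 = √13/(((⅒)*7)) + 84 = √13/(7/10) + 84 = 10*√13/7 + 84 = 84 + 10*√13/7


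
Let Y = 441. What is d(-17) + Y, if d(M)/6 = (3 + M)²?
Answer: 1617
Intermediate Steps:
d(M) = 6*(3 + M)²
d(-17) + Y = 6*(3 - 17)² + 441 = 6*(-14)² + 441 = 6*196 + 441 = 1176 + 441 = 1617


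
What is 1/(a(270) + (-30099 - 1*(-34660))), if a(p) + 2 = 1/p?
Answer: 270/1230931 ≈ 0.00021935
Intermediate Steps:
a(p) = -2 + 1/p
1/(a(270) + (-30099 - 1*(-34660))) = 1/((-2 + 1/270) + (-30099 - 1*(-34660))) = 1/((-2 + 1/270) + (-30099 + 34660)) = 1/(-539/270 + 4561) = 1/(1230931/270) = 270/1230931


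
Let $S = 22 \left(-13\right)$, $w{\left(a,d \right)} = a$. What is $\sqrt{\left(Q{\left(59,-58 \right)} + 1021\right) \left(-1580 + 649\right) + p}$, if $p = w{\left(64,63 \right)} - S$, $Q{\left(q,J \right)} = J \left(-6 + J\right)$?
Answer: $i \sqrt{4406073} \approx 2099.1 i$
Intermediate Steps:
$S = -286$
$p = 350$ ($p = 64 - -286 = 64 + 286 = 350$)
$\sqrt{\left(Q{\left(59,-58 \right)} + 1021\right) \left(-1580 + 649\right) + p} = \sqrt{\left(- 58 \left(-6 - 58\right) + 1021\right) \left(-1580 + 649\right) + 350} = \sqrt{\left(\left(-58\right) \left(-64\right) + 1021\right) \left(-931\right) + 350} = \sqrt{\left(3712 + 1021\right) \left(-931\right) + 350} = \sqrt{4733 \left(-931\right) + 350} = \sqrt{-4406423 + 350} = \sqrt{-4406073} = i \sqrt{4406073}$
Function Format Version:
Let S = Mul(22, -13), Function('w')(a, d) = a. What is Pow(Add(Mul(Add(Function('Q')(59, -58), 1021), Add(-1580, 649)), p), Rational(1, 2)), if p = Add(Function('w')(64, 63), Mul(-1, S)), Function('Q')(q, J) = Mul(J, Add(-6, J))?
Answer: Mul(I, Pow(4406073, Rational(1, 2))) ≈ Mul(2099.1, I)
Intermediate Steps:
S = -286
p = 350 (p = Add(64, Mul(-1, -286)) = Add(64, 286) = 350)
Pow(Add(Mul(Add(Function('Q')(59, -58), 1021), Add(-1580, 649)), p), Rational(1, 2)) = Pow(Add(Mul(Add(Mul(-58, Add(-6, -58)), 1021), Add(-1580, 649)), 350), Rational(1, 2)) = Pow(Add(Mul(Add(Mul(-58, -64), 1021), -931), 350), Rational(1, 2)) = Pow(Add(Mul(Add(3712, 1021), -931), 350), Rational(1, 2)) = Pow(Add(Mul(4733, -931), 350), Rational(1, 2)) = Pow(Add(-4406423, 350), Rational(1, 2)) = Pow(-4406073, Rational(1, 2)) = Mul(I, Pow(4406073, Rational(1, 2)))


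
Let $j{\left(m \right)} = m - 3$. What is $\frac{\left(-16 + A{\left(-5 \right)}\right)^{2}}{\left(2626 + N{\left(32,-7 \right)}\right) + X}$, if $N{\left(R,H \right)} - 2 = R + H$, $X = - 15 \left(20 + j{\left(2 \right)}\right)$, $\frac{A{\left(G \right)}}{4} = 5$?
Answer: $\frac{1}{148} \approx 0.0067568$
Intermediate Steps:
$j{\left(m \right)} = -3 + m$ ($j{\left(m \right)} = m - 3 = -3 + m$)
$A{\left(G \right)} = 20$ ($A{\left(G \right)} = 4 \cdot 5 = 20$)
$X = -285$ ($X = - 15 \left(20 + \left(-3 + 2\right)\right) = - 15 \left(20 - 1\right) = \left(-15\right) 19 = -285$)
$N{\left(R,H \right)} = 2 + H + R$ ($N{\left(R,H \right)} = 2 + \left(R + H\right) = 2 + \left(H + R\right) = 2 + H + R$)
$\frac{\left(-16 + A{\left(-5 \right)}\right)^{2}}{\left(2626 + N{\left(32,-7 \right)}\right) + X} = \frac{\left(-16 + 20\right)^{2}}{\left(2626 + \left(2 - 7 + 32\right)\right) - 285} = \frac{4^{2}}{\left(2626 + 27\right) - 285} = \frac{16}{2653 - 285} = \frac{16}{2368} = 16 \cdot \frac{1}{2368} = \frac{1}{148}$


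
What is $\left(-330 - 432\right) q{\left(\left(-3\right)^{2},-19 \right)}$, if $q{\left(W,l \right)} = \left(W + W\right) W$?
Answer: $-123444$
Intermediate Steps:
$q{\left(W,l \right)} = 2 W^{2}$ ($q{\left(W,l \right)} = 2 W W = 2 W^{2}$)
$\left(-330 - 432\right) q{\left(\left(-3\right)^{2},-19 \right)} = \left(-330 - 432\right) 2 \left(\left(-3\right)^{2}\right)^{2} = - 762 \cdot 2 \cdot 9^{2} = - 762 \cdot 2 \cdot 81 = \left(-762\right) 162 = -123444$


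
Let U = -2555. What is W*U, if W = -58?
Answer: 148190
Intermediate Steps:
W*U = -58*(-2555) = 148190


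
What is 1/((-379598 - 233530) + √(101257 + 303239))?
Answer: -1/612492 ≈ -1.6327e-6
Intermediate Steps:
1/((-379598 - 233530) + √(101257 + 303239)) = 1/(-613128 + √404496) = 1/(-613128 + 636) = 1/(-612492) = -1/612492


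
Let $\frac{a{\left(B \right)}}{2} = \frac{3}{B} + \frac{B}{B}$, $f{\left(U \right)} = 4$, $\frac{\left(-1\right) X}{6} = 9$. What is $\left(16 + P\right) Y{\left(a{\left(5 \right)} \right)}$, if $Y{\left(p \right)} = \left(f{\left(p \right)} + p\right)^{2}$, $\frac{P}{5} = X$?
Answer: $- \frac{329184}{25} \approx -13167.0$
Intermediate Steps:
$X = -54$ ($X = \left(-6\right) 9 = -54$)
$P = -270$ ($P = 5 \left(-54\right) = -270$)
$a{\left(B \right)} = 2 + \frac{6}{B}$ ($a{\left(B \right)} = 2 \left(\frac{3}{B} + \frac{B}{B}\right) = 2 \left(\frac{3}{B} + 1\right) = 2 \left(1 + \frac{3}{B}\right) = 2 + \frac{6}{B}$)
$Y{\left(p \right)} = \left(4 + p\right)^{2}$
$\left(16 + P\right) Y{\left(a{\left(5 \right)} \right)} = \left(16 - 270\right) \left(4 + \left(2 + \frac{6}{5}\right)\right)^{2} = - 254 \left(4 + \left(2 + 6 \cdot \frac{1}{5}\right)\right)^{2} = - 254 \left(4 + \left(2 + \frac{6}{5}\right)\right)^{2} = - 254 \left(4 + \frac{16}{5}\right)^{2} = - 254 \left(\frac{36}{5}\right)^{2} = \left(-254\right) \frac{1296}{25} = - \frac{329184}{25}$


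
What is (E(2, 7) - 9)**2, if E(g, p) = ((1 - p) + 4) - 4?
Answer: 225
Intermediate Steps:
E(g, p) = 1 - p (E(g, p) = (5 - p) - 4 = 1 - p)
(E(2, 7) - 9)**2 = ((1 - 1*7) - 9)**2 = ((1 - 7) - 9)**2 = (-6 - 9)**2 = (-15)**2 = 225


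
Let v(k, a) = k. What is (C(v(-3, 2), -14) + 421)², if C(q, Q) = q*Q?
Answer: 214369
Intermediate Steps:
C(q, Q) = Q*q
(C(v(-3, 2), -14) + 421)² = (-14*(-3) + 421)² = (42 + 421)² = 463² = 214369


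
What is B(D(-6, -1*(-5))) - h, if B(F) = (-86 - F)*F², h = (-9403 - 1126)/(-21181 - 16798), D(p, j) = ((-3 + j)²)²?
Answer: -991718177/37979 ≈ -26112.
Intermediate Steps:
D(p, j) = (-3 + j)⁴
h = 10529/37979 (h = -10529/(-37979) = -10529*(-1/37979) = 10529/37979 ≈ 0.27723)
B(F) = F²*(-86 - F)
B(D(-6, -1*(-5))) - h = ((-3 - 1*(-5))⁴)²*(-86 - (-3 - 1*(-5))⁴) - 1*10529/37979 = ((-3 + 5)⁴)²*(-86 - (-3 + 5)⁴) - 10529/37979 = (2⁴)²*(-86 - 1*2⁴) - 10529/37979 = 16²*(-86 - 1*16) - 10529/37979 = 256*(-86 - 16) - 10529/37979 = 256*(-102) - 10529/37979 = -26112 - 10529/37979 = -991718177/37979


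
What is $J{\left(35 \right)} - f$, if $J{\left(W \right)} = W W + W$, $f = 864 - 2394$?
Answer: $2790$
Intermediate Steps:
$f = -1530$ ($f = 864 - 2394 = -1530$)
$J{\left(W \right)} = W + W^{2}$ ($J{\left(W \right)} = W^{2} + W = W + W^{2}$)
$J{\left(35 \right)} - f = 35 \left(1 + 35\right) - -1530 = 35 \cdot 36 + 1530 = 1260 + 1530 = 2790$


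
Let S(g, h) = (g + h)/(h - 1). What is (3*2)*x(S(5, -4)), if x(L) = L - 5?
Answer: -156/5 ≈ -31.200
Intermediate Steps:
S(g, h) = (g + h)/(-1 + h)
x(L) = -5 + L
(3*2)*x(S(5, -4)) = (3*2)*(-5 + (5 - 4)/(-1 - 4)) = 6*(-5 + 1/(-5)) = 6*(-5 - ⅕*1) = 6*(-5 - ⅕) = 6*(-26/5) = -156/5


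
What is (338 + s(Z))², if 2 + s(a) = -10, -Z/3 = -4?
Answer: 106276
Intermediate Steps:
Z = 12 (Z = -3*(-4) = 12)
s(a) = -12 (s(a) = -2 - 10 = -12)
(338 + s(Z))² = (338 - 12)² = 326² = 106276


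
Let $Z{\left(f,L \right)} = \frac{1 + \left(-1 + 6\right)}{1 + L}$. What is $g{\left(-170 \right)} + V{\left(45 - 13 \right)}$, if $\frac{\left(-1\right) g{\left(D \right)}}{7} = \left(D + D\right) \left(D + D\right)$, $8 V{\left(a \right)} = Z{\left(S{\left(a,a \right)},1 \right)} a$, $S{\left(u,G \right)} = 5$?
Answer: $-809188$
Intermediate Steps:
$Z{\left(f,L \right)} = \frac{6}{1 + L}$ ($Z{\left(f,L \right)} = \frac{1 + 5}{1 + L} = \frac{6}{1 + L}$)
$V{\left(a \right)} = \frac{3 a}{8}$ ($V{\left(a \right)} = \frac{\frac{6}{1 + 1} a}{8} = \frac{\frac{6}{2} a}{8} = \frac{6 \cdot \frac{1}{2} a}{8} = \frac{3 a}{8}$)
$g{\left(D \right)} = - 28 D^{2}$ ($g{\left(D \right)} = - 7 \left(D + D\right) \left(D + D\right) = - 7 \cdot 2 D 2 D = - 7 \cdot 4 D^{2} = - 28 D^{2}$)
$g{\left(-170 \right)} + V{\left(45 - 13 \right)} = - 28 \left(-170\right)^{2} + \frac{3 \left(45 - 13\right)}{8} = \left(-28\right) 28900 + \frac{3 \left(45 - 13\right)}{8} = -809200 + \frac{3}{8} \cdot 32 = -809200 + 12 = -809188$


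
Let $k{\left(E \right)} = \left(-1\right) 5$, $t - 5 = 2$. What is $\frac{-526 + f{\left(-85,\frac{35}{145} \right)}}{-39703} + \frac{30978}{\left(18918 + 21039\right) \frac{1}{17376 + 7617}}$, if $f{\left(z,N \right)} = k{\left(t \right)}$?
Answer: $\frac{10246466710143}{528804257} \approx 19377.0$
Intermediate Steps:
$t = 7$ ($t = 5 + 2 = 7$)
$k{\left(E \right)} = -5$
$f{\left(z,N \right)} = -5$
$\frac{-526 + f{\left(-85,\frac{35}{145} \right)}}{-39703} + \frac{30978}{\left(18918 + 21039\right) \frac{1}{17376 + 7617}} = \frac{-526 - 5}{-39703} + \frac{30978}{\left(18918 + 21039\right) \frac{1}{17376 + 7617}} = \left(-531\right) \left(- \frac{1}{39703}\right) + \frac{30978}{39957 \cdot \frac{1}{24993}} = \frac{531}{39703} + \frac{30978}{39957 \cdot \frac{1}{24993}} = \frac{531}{39703} + \frac{30978}{\frac{13319}{8331}} = \frac{531}{39703} + 30978 \cdot \frac{8331}{13319} = \frac{531}{39703} + \frac{258077718}{13319} = \frac{10246466710143}{528804257}$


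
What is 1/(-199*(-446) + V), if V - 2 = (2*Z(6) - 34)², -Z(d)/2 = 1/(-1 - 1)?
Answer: 1/89780 ≈ 1.1138e-5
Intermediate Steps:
Z(d) = 1 (Z(d) = -2/(-1 - 1) = -2/(-2) = -2*(-½) = 1)
V = 1026 (V = 2 + (2*1 - 34)² = 2 + (2 - 34)² = 2 + (-32)² = 2 + 1024 = 1026)
1/(-199*(-446) + V) = 1/(-199*(-446) + 1026) = 1/(88754 + 1026) = 1/89780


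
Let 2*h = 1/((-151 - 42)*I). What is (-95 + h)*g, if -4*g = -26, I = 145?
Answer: -69122963/111940 ≈ -617.50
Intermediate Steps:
g = 13/2 (g = -¼*(-26) = 13/2 ≈ 6.5000)
h = -1/55970 (h = (1/(-151 - 42*145))/2 = ((1/145)/(-193))/2 = (-1/193*1/145)/2 = (½)*(-1/27985) = -1/55970 ≈ -1.7867e-5)
(-95 + h)*g = (-95 - 1/55970)*(13/2) = -5317151/55970*13/2 = -69122963/111940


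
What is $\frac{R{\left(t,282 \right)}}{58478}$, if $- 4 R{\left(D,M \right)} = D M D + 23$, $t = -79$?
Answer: $- \frac{1759985}{233912} \approx -7.5241$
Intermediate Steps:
$R{\left(D,M \right)} = - \frac{23}{4} - \frac{M D^{2}}{4}$ ($R{\left(D,M \right)} = - \frac{D M D + 23}{4} = - \frac{M D^{2} + 23}{4} = - \frac{23 + M D^{2}}{4} = - \frac{23}{4} - \frac{M D^{2}}{4}$)
$\frac{R{\left(t,282 \right)}}{58478} = \frac{- \frac{23}{4} - \frac{141 \left(-79\right)^{2}}{2}}{58478} = \left(- \frac{23}{4} - \frac{141}{2} \cdot 6241\right) \frac{1}{58478} = \left(- \frac{23}{4} - \frac{879981}{2}\right) \frac{1}{58478} = \left(- \frac{1759985}{4}\right) \frac{1}{58478} = - \frac{1759985}{233912}$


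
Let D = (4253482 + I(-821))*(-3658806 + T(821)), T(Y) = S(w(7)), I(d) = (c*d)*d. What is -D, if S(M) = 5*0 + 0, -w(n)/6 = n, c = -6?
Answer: 765553932216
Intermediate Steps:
w(n) = -6*n
S(M) = 0 (S(M) = 0 + 0 = 0)
I(d) = -6*d**2 (I(d) = (-6*d)*d = -6*d**2)
T(Y) = 0
D = -765553932216 (D = (4253482 - 6*(-821)**2)*(-3658806 + 0) = (4253482 - 6*674041)*(-3658806) = (4253482 - 4044246)*(-3658806) = 209236*(-3658806) = -765553932216)
-D = -1*(-765553932216) = 765553932216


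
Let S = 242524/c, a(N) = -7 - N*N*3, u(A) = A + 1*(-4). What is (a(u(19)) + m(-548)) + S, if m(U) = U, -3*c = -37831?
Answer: -45804558/37831 ≈ -1210.8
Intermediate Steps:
c = 37831/3 (c = -⅓*(-37831) = 37831/3 ≈ 12610.)
u(A) = -4 + A (u(A) = A - 4 = -4 + A)
a(N) = -7 - 3*N² (a(N) = -7 - N²*3 = -7 - 3*N²)
S = 727572/37831 (S = 242524/(37831/3) = 242524*(3/37831) = 727572/37831 ≈ 19.232)
(a(u(19)) + m(-548)) + S = ((-7 - 3*(-4 + 19)²) - 548) + 727572/37831 = ((-7 - 3*15²) - 548) + 727572/37831 = ((-7 - 3*225) - 548) + 727572/37831 = ((-7 - 675) - 548) + 727572/37831 = (-682 - 548) + 727572/37831 = -1230 + 727572/37831 = -45804558/37831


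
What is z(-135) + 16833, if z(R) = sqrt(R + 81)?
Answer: 16833 + 3*I*sqrt(6) ≈ 16833.0 + 7.3485*I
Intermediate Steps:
z(R) = sqrt(81 + R)
z(-135) + 16833 = sqrt(81 - 135) + 16833 = sqrt(-54) + 16833 = 3*I*sqrt(6) + 16833 = 16833 + 3*I*sqrt(6)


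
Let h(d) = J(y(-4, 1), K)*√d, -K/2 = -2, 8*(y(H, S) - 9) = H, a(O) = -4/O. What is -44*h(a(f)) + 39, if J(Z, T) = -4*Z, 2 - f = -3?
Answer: 39 + 2992*I*√5/5 ≈ 39.0 + 1338.1*I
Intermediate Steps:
f = 5 (f = 2 - 1*(-3) = 2 + 3 = 5)
y(H, S) = 9 + H/8
K = 4 (K = -2*(-2) = 4)
h(d) = -34*√d (h(d) = (-4*(9 + (⅛)*(-4)))*√d = (-4*(9 - ½))*√d = (-4*17/2)*√d = -34*√d)
-44*h(a(f)) + 39 = -(-1496)*√(-4/5) + 39 = -(-1496)*√(-4*⅕) + 39 = -(-1496)*√(-⅘) + 39 = -(-1496)*2*I*√5/5 + 39 = -(-2992)*I*√5/5 + 39 = 2992*I*√5/5 + 39 = 39 + 2992*I*√5/5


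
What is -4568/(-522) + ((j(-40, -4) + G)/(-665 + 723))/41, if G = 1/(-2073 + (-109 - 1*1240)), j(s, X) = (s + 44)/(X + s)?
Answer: 7049863999/805614084 ≈ 8.7509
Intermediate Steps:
j(s, X) = (44 + s)/(X + s)
G = -1/3422 (G = 1/(-2073 + (-109 - 1240)) = 1/(-2073 - 1349) = 1/(-3422) = -1/3422 ≈ -0.00029223)
-4568/(-522) + ((j(-40, -4) + G)/(-665 + 723))/41 = -4568/(-522) + (((44 - 40)/(-4 - 40) - 1/3422)/(-665 + 723))/41 = -4568*(-1/522) + ((4/(-44) - 1/3422)/58)*(1/41) = 2284/261 + ((-1/44*4 - 1/3422)*(1/58))*(1/41) = 2284/261 + ((-1/11 - 1/3422)*(1/58))*(1/41) = 2284/261 - 3433/37642*1/58*(1/41) = 2284/261 - 3433/2183236*1/41 = 2284/261 - 3433/89512676 = 7049863999/805614084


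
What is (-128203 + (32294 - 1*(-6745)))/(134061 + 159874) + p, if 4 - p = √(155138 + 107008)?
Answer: 1086576/293935 - √262146 ≈ -508.31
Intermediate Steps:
p = 4 - √262146 (p = 4 - √(155138 + 107008) = 4 - √262146 ≈ -508.00)
(-128203 + (32294 - 1*(-6745)))/(134061 + 159874) + p = (-128203 + (32294 - 1*(-6745)))/(134061 + 159874) + (4 - √262146) = (-128203 + (32294 + 6745))/293935 + (4 - √262146) = (-128203 + 39039)*(1/293935) + (4 - √262146) = -89164*1/293935 + (4 - √262146) = -89164/293935 + (4 - √262146) = 1086576/293935 - √262146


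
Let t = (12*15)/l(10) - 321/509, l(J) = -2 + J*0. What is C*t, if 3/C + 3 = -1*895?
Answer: 138393/457082 ≈ 0.30277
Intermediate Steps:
l(J) = -2 (l(J) = -2 + 0 = -2)
C = -3/898 (C = 3/(-3 - 1*895) = 3/(-3 - 895) = 3/(-898) = 3*(-1/898) = -3/898 ≈ -0.0033408)
t = -46131/509 (t = (12*15)/(-2) - 321/509 = 180*(-½) - 321*1/509 = -90 - 321/509 = -46131/509 ≈ -90.631)
C*t = -3/898*(-46131/509) = 138393/457082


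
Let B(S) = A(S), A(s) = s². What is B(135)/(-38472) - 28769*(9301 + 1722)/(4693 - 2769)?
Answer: -78207064969/474488 ≈ -1.6482e+5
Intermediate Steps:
B(S) = S²
B(135)/(-38472) - 28769*(9301 + 1722)/(4693 - 2769) = 135²/(-38472) - 28769*(9301 + 1722)/(4693 - 2769) = 18225*(-1/38472) - 28769/(1924/11023) = -6075/12824 - 28769/(1924*(1/11023)) = -6075/12824 - 28769/1924/11023 = -6075/12824 - 28769*11023/1924 = -6075/12824 - 24393899/148 = -78207064969/474488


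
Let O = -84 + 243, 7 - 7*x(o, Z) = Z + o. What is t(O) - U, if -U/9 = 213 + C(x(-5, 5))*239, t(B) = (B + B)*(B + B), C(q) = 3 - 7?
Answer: 94437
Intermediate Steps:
x(o, Z) = 1 - Z/7 - o/7 (x(o, Z) = 1 - (Z + o)/7 = 1 + (-Z/7 - o/7) = 1 - Z/7 - o/7)
C(q) = -4
O = 159
t(B) = 4*B² (t(B) = (2*B)*(2*B) = 4*B²)
U = 6687 (U = -9*(213 - 4*239) = -9*(213 - 956) = -9*(-743) = 6687)
t(O) - U = 4*159² - 1*6687 = 4*25281 - 6687 = 101124 - 6687 = 94437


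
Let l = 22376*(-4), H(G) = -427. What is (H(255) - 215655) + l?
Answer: -305586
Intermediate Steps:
l = -89504
(H(255) - 215655) + l = (-427 - 215655) - 89504 = -216082 - 89504 = -305586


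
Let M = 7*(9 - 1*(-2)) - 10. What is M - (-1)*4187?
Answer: 4254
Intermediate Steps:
M = 67 (M = 7*(9 + 2) - 10 = 7*11 - 10 = 77 - 10 = 67)
M - (-1)*4187 = 67 - (-1)*4187 = 67 - 1*(-4187) = 67 + 4187 = 4254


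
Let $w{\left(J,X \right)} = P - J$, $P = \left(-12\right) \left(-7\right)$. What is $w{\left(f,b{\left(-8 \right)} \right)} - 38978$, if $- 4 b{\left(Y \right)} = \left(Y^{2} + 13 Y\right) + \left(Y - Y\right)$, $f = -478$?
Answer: $-38416$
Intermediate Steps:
$P = 84$
$b{\left(Y \right)} = - \frac{13 Y}{4} - \frac{Y^{2}}{4}$ ($b{\left(Y \right)} = - \frac{\left(Y^{2} + 13 Y\right) + \left(Y - Y\right)}{4} = - \frac{\left(Y^{2} + 13 Y\right) + 0}{4} = - \frac{Y^{2} + 13 Y}{4} = - \frac{13 Y}{4} - \frac{Y^{2}}{4}$)
$w{\left(J,X \right)} = 84 - J$
$w{\left(f,b{\left(-8 \right)} \right)} - 38978 = \left(84 - -478\right) - 38978 = \left(84 + 478\right) - 38978 = 562 - 38978 = -38416$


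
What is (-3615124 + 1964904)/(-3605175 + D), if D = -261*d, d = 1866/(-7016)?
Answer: 5788971760/12646710387 ≈ 0.45775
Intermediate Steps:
d = -933/3508 (d = 1866*(-1/7016) = -933/3508 ≈ -0.26596)
D = 243513/3508 (D = -261*(-933/3508) = 243513/3508 ≈ 69.417)
(-3615124 + 1964904)/(-3605175 + D) = (-3615124 + 1964904)/(-3605175 + 243513/3508) = -1650220/(-12646710387/3508) = -1650220*(-3508/12646710387) = 5788971760/12646710387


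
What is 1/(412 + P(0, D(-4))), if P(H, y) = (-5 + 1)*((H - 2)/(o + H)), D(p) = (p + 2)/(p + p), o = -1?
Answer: 1/404 ≈ 0.0024752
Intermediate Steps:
D(p) = (2 + p)/(2*p) (D(p) = (2 + p)/((2*p)) = (2 + p)*(1/(2*p)) = (2 + p)/(2*p))
P(H, y) = -4*(-2 + H)/(-1 + H) (P(H, y) = (-5 + 1)*((H - 2)/(-1 + H)) = -4*(-2 + H)/(-1 + H))
1/(412 + P(0, D(-4))) = 1/(412 + 4*(2 - 1*0)/(-1 + 0)) = 1/(412 + 4*(2 + 0)/(-1)) = 1/(412 + 4*(-1)*2) = 1/(412 - 8) = 1/404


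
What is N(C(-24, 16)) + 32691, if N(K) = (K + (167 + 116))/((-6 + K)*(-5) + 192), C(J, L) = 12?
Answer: 5296237/162 ≈ 32693.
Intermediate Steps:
N(K) = (283 + K)/(222 - 5*K) (N(K) = (K + 283)/((30 - 5*K) + 192) = (283 + K)/(222 - 5*K))
N(C(-24, 16)) + 32691 = (-283 - 1*12)/(-222 + 5*12) + 32691 = (-283 - 12)/(-222 + 60) + 32691 = -295/(-162) + 32691 = -1/162*(-295) + 32691 = 295/162 + 32691 = 5296237/162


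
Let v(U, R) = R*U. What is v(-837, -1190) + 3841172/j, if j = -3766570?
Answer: 1875806437964/1883285 ≈ 9.9603e+5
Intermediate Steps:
v(-837, -1190) + 3841172/j = -1190*(-837) + 3841172/(-3766570) = 996030 + 3841172*(-1/3766570) = 996030 - 1920586/1883285 = 1875806437964/1883285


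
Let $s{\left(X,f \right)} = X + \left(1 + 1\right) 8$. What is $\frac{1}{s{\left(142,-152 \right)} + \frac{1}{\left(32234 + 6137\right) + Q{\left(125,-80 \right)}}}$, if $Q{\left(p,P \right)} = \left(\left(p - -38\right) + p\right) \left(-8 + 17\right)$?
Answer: $\frac{40963}{6472155} \approx 0.0063291$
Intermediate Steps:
$Q{\left(p,P \right)} = 342 + 18 p$ ($Q{\left(p,P \right)} = \left(\left(p + 38\right) + p\right) 9 = \left(\left(38 + p\right) + p\right) 9 = \left(38 + 2 p\right) 9 = 342 + 18 p$)
$s{\left(X,f \right)} = 16 + X$ ($s{\left(X,f \right)} = X + 2 \cdot 8 = X + 16 = 16 + X$)
$\frac{1}{s{\left(142,-152 \right)} + \frac{1}{\left(32234 + 6137\right) + Q{\left(125,-80 \right)}}} = \frac{1}{\left(16 + 142\right) + \frac{1}{\left(32234 + 6137\right) + \left(342 + 18 \cdot 125\right)}} = \frac{1}{158 + \frac{1}{38371 + \left(342 + 2250\right)}} = \frac{1}{158 + \frac{1}{38371 + 2592}} = \frac{1}{158 + \frac{1}{40963}} = \frac{1}{\frac{6472155}{40963}} = \frac{40963}{6472155}$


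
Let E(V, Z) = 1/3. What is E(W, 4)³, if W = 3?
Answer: 1/27 ≈ 0.037037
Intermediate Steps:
E(V, Z) = ⅓
E(W, 4)³ = (⅓)³ = 1/27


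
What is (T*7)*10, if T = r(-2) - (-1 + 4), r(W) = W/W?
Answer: -140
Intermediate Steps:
r(W) = 1
T = -2 (T = 1 - (-1 + 4) = 1 - 3 = -2)
(T*7)*10 = -2*7*10 = -14*10 = -140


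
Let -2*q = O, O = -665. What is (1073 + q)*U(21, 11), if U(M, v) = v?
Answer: 30921/2 ≈ 15461.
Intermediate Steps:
q = 665/2 (q = -½*(-665) = 665/2 ≈ 332.50)
(1073 + q)*U(21, 11) = (1073 + 665/2)*11 = (2811/2)*11 = 30921/2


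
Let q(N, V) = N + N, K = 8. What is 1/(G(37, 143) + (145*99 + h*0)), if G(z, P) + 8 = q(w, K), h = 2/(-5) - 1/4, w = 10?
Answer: 1/14367 ≈ 6.9604e-5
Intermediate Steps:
h = -13/20 (h = 2*(-⅕) - 1*¼ = -⅖ - ¼ = -13/20 ≈ -0.65000)
q(N, V) = 2*N
G(z, P) = 12 (G(z, P) = -8 + 2*10 = -8 + 20 = 12)
1/(G(37, 143) + (145*99 + h*0)) = 1/(12 + (145*99 - 13/20*0)) = 1/(12 + (14355 + 0)) = 1/(12 + 14355) = 1/14367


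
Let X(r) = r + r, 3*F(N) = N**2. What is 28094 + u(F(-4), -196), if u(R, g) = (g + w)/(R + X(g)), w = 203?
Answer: 32589019/1160 ≈ 28094.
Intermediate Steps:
F(N) = N**2/3
X(r) = 2*r
u(R, g) = (203 + g)/(R + 2*g) (u(R, g) = (g + 203)/(R + 2*g) = (203 + g)/(R + 2*g))
28094 + u(F(-4), -196) = 28094 + (203 - 196)/((1/3)*(-4)**2 + 2*(-196)) = 28094 + 7/((1/3)*16 - 392) = 28094 + 7/(16/3 - 392) = 28094 + 7/(-1160/3) = 28094 - 3/1160*7 = 28094 - 21/1160 = 32589019/1160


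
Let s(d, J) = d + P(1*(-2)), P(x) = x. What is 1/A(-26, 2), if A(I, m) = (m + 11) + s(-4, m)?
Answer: 1/7 ≈ 0.14286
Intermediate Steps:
s(d, J) = -2 + d (s(d, J) = d + 1*(-2) = d - 2 = -2 + d)
A(I, m) = 5 + m (A(I, m) = (m + 11) + (-2 - 4) = (11 + m) - 6 = 5 + m)
1/A(-26, 2) = 1/(5 + 2) = 1/7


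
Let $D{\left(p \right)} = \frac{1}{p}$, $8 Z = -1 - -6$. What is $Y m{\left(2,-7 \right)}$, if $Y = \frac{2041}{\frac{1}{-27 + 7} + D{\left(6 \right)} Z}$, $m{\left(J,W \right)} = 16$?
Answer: $602880$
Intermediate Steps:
$Z = \frac{5}{8}$ ($Z = \frac{-1 - -6}{8} = \frac{-1 + 6}{8} = \frac{1}{8} \cdot 5 = \frac{5}{8} \approx 0.625$)
$Y = 37680$ ($Y = \frac{2041}{\frac{1}{-27 + 7} + \frac{1}{6} \cdot \frac{5}{8}} = \frac{2041}{\frac{1}{-20} + \frac{1}{6} \cdot \frac{5}{8}} = \frac{2041}{- \frac{1}{20} + \frac{5}{48}} = \frac{2041}{\frac{13}{240}} = 2041 \cdot \frac{240}{13} = 37680$)
$Y m{\left(2,-7 \right)} = 37680 \cdot 16 = 602880$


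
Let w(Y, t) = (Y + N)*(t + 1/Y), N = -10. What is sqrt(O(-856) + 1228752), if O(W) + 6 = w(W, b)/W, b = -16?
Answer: 7*sqrt(18374174846)/856 ≈ 1108.5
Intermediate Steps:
w(Y, t) = (-10 + Y)*(t + 1/Y) (w(Y, t) = (Y - 10)*(t + 1/Y) = (-10 + Y)*(t + 1/Y))
O(W) = -6 + (161 - 16*W - 10/W)/W (O(W) = -6 + (1 - 10*(-16) - 10/W + W*(-16))/W = -6 + (1 + 160 - 10/W - 16*W)/W = -6 + (161 - 16*W - 10/W)/W)
sqrt(O(-856) + 1228752) = sqrt((-22 - 10/(-856)**2 + 161/(-856)) + 1228752) = sqrt((-22 - 10*1/732736 + 161*(-1/856)) + 1228752) = sqrt((-22 - 5/366368 - 161/856) + 1228752) = sqrt(-8129009/366368 + 1228752) = sqrt(450167283727/366368) = 7*sqrt(18374174846)/856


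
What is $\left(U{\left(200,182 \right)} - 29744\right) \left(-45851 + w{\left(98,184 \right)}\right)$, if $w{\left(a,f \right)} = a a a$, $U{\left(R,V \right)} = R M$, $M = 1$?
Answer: $-26451954504$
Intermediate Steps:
$U{\left(R,V \right)} = R$ ($U{\left(R,V \right)} = R 1 = R$)
$w{\left(a,f \right)} = a^{3}$ ($w{\left(a,f \right)} = a^{2} a = a^{3}$)
$\left(U{\left(200,182 \right)} - 29744\right) \left(-45851 + w{\left(98,184 \right)}\right) = \left(200 - 29744\right) \left(-45851 + 98^{3}\right) = - 29544 \left(-45851 + 941192\right) = \left(-29544\right) 895341 = -26451954504$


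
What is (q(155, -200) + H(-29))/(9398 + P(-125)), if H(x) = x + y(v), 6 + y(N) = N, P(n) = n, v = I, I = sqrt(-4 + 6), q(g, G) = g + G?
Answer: -80/9273 + sqrt(2)/9273 ≈ -0.0084747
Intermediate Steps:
q(g, G) = G + g
I = sqrt(2) ≈ 1.4142
v = sqrt(2) ≈ 1.4142
y(N) = -6 + N
H(x) = -6 + x + sqrt(2) (H(x) = x + (-6 + sqrt(2)) = -6 + x + sqrt(2))
(q(155, -200) + H(-29))/(9398 + P(-125)) = ((-200 + 155) + (-6 - 29 + sqrt(2)))/(9398 - 125) = (-45 + (-35 + sqrt(2)))/9273 = (-80 + sqrt(2))*(1/9273) = -80/9273 + sqrt(2)/9273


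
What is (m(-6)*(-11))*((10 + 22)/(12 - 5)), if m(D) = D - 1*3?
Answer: 3168/7 ≈ 452.57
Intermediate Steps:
m(D) = -3 + D (m(D) = D - 3 = -3 + D)
(m(-6)*(-11))*((10 + 22)/(12 - 5)) = ((-3 - 6)*(-11))*((10 + 22)/(12 - 5)) = (-9*(-11))*(32/7) = 99*(32*(1/7)) = 99*(32/7) = 3168/7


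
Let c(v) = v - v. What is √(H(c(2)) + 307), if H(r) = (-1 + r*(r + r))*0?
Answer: √307 ≈ 17.521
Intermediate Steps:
c(v) = 0
H(r) = 0 (H(r) = (-1 + r*(2*r))*0 = (-1 + 2*r²)*0 = 0)
√(H(c(2)) + 307) = √(0 + 307) = √307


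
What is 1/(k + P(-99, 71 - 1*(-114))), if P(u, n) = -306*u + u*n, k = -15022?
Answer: -1/3043 ≈ -0.00032862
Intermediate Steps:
P(u, n) = -306*u + n*u
1/(k + P(-99, 71 - 1*(-114))) = 1/(-15022 - 99*(-306 + (71 - 1*(-114)))) = 1/(-15022 - 99*(-306 + (71 + 114))) = 1/(-15022 - 99*(-306 + 185)) = 1/(-15022 - 99*(-121)) = 1/(-15022 + 11979) = 1/(-3043) = -1/3043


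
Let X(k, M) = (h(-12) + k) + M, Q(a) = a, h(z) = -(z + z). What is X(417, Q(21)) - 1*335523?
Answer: -335061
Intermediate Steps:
h(z) = -2*z
X(k, M) = 24 + M + k (X(k, M) = (-2*(-12) + k) + M = (24 + k) + M = 24 + M + k)
X(417, Q(21)) - 1*335523 = (24 + 21 + 417) - 1*335523 = 462 - 335523 = -335061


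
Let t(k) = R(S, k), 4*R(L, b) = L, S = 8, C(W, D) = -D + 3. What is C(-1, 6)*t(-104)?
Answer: -6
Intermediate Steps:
C(W, D) = 3 - D
R(L, b) = L/4
t(k) = 2 (t(k) = (¼)*8 = 2)
C(-1, 6)*t(-104) = (3 - 1*6)*2 = (3 - 6)*2 = -3*2 = -6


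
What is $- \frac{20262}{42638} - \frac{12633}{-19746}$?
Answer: $\frac{23092067}{140321658} \approx 0.16457$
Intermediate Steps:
$- \frac{20262}{42638} - \frac{12633}{-19746} = \left(-20262\right) \frac{1}{42638} - - \frac{4211}{6582} = - \frac{10131}{21319} + \frac{4211}{6582} = \frac{23092067}{140321658}$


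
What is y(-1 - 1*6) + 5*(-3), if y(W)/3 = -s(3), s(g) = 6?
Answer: -33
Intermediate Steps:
y(W) = -18 (y(W) = 3*(-1*6) = 3*(-6) = -18)
y(-1 - 1*6) + 5*(-3) = -18 + 5*(-3) = -18 - 15 = -33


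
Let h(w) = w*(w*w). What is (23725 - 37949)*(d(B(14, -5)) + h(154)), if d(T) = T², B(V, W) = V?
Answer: -51952591040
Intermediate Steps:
h(w) = w³ (h(w) = w*w² = w³)
(23725 - 37949)*(d(B(14, -5)) + h(154)) = (23725 - 37949)*(14² + 154³) = -14224*(196 + 3652264) = -14224*3652460 = -51952591040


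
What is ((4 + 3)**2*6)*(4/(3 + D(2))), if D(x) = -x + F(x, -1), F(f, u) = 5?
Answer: 196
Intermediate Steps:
D(x) = 5 - x (D(x) = -x + 5 = 5 - x)
((4 + 3)**2*6)*(4/(3 + D(2))) = ((4 + 3)**2*6)*(4/(3 + (5 - 1*2))) = (7**2*6)*(4/(3 + (5 - 2))) = (49*6)*(4/(3 + 3)) = 294*(4/6) = 294*((1/6)*4) = 294*(2/3) = 196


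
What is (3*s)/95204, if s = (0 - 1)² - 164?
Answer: -489/95204 ≈ -0.0051363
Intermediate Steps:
s = -163 (s = (-1)² - 164 = 1 - 164 = -163)
(3*s)/95204 = (3*(-163))/95204 = -489*1/95204 = -489/95204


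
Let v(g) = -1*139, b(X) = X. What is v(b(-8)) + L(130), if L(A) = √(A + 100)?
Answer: -139 + √230 ≈ -123.83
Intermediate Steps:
v(g) = -139
L(A) = √(100 + A)
v(b(-8)) + L(130) = -139 + √(100 + 130) = -139 + √230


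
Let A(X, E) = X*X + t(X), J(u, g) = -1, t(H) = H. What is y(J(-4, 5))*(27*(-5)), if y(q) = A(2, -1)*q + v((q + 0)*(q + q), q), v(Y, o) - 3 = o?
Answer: 540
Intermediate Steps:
v(Y, o) = 3 + o
A(X, E) = X + X**2 (A(X, E) = X*X + X = X**2 + X = X + X**2)
y(q) = 3 + 7*q (y(q) = (2*(1 + 2))*q + (3 + q) = (2*3)*q + (3 + q) = 6*q + (3 + q) = 3 + 7*q)
y(J(-4, 5))*(27*(-5)) = (3 + 7*(-1))*(27*(-5)) = (3 - 7)*(-135) = -4*(-135) = 540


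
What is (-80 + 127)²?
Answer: 2209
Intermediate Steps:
(-80 + 127)² = 47² = 2209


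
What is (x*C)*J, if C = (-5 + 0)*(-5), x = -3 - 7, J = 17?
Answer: -4250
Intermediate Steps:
x = -10
C = 25 (C = -5*(-5) = 25)
(x*C)*J = -10*25*17 = -250*17 = -4250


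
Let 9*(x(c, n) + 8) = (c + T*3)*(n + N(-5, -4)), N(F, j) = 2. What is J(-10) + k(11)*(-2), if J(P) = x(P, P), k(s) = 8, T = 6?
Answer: -280/9 ≈ -31.111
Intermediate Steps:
x(c, n) = -8 + (2 + n)*(18 + c)/9 (x(c, n) = -8 + ((c + 6*3)*(n + 2))/9 = -8 + ((c + 18)*(2 + n))/9 = -8 + ((18 + c)*(2 + n))/9 = -8 + ((2 + n)*(18 + c))/9 = -8 + (2 + n)*(18 + c)/9)
J(P) = -4 + P²/9 + 20*P/9 (J(P) = -4 + 2*P + 2*P/9 + P*P/9 = -4 + 2*P + 2*P/9 + P²/9 = -4 + P²/9 + 20*P/9)
J(-10) + k(11)*(-2) = (-4 + (⅑)*(-10)² + (20/9)*(-10)) + 8*(-2) = (-4 + (⅑)*100 - 200/9) - 16 = (-4 + 100/9 - 200/9) - 16 = -136/9 - 16 = -280/9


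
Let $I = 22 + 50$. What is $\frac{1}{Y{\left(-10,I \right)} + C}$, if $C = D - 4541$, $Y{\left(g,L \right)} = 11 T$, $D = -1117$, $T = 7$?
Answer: $- \frac{1}{5581} \approx -0.00017918$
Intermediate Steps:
$I = 72$
$Y{\left(g,L \right)} = 77$ ($Y{\left(g,L \right)} = 11 \cdot 7 = 77$)
$C = -5658$ ($C = -1117 - 4541 = -5658$)
$\frac{1}{Y{\left(-10,I \right)} + C} = \frac{1}{77 - 5658} = \frac{1}{-5581} = - \frac{1}{5581}$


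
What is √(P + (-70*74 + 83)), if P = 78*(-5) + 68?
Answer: I*√5419 ≈ 73.614*I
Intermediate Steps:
P = -322 (P = -390 + 68 = -322)
√(P + (-70*74 + 83)) = √(-322 + (-70*74 + 83)) = √(-322 + (-5180 + 83)) = √(-322 - 5097) = √(-5419) = I*√5419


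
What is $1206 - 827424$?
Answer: $-826218$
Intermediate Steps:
$1206 - 827424 = -826218$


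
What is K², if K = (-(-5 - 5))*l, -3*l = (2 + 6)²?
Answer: 409600/9 ≈ 45511.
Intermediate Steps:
l = -64/3 (l = -(2 + 6)²/3 = -⅓*8² = -⅓*64 = -64/3 ≈ -21.333)
K = -640/3 (K = -(-5 - 5)*(-64/3) = -(-10)*(-64/3) = -1*(-10)*(-64/3) = 10*(-64/3) = -640/3 ≈ -213.33)
K² = (-640/3)² = 409600/9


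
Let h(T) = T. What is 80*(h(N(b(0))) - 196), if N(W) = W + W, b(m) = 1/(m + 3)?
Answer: -46880/3 ≈ -15627.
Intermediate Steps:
b(m) = 1/(3 + m)
N(W) = 2*W
80*(h(N(b(0))) - 196) = 80*(2/(3 + 0) - 196) = 80*(2/3 - 196) = 80*(-586/3) = -46880/3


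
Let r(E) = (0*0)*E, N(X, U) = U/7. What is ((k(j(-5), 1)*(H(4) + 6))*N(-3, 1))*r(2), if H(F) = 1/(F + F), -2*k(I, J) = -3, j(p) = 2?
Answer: 0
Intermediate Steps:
N(X, U) = U/7 (N(X, U) = U*(⅐) = U/7)
k(I, J) = 3/2 (k(I, J) = -½*(-3) = 3/2)
H(F) = 1/(2*F)
r(E) = 0 (r(E) = 0*E = 0)
((k(j(-5), 1)*(H(4) + 6))*N(-3, 1))*r(2) = ((3*((½)/4 + 6)/2)*((⅐)*1))*0 = ((3*((½)*(¼) + 6)/2)*(⅐))*0 = ((3*(⅛ + 6)/2)*(⅐))*0 = (((3/2)*(49/8))*(⅐))*0 = ((147/16)*(⅐))*0 = (21/16)*0 = 0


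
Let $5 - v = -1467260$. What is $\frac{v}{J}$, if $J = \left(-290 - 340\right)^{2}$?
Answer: $\frac{293453}{79380} \approx 3.6968$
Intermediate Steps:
$v = 1467265$ ($v = 5 - -1467260 = 5 + 1467260 = 1467265$)
$J = 396900$ ($J = \left(-630\right)^{2} = 396900$)
$\frac{v}{J} = \frac{1467265}{396900} = 1467265 \cdot \frac{1}{396900} = \frac{293453}{79380}$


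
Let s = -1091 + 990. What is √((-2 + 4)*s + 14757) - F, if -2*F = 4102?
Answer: 2051 + √14555 ≈ 2171.6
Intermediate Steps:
F = -2051 (F = -½*4102 = -2051)
s = -101
√((-2 + 4)*s + 14757) - F = √((-2 + 4)*(-101) + 14757) - 1*(-2051) = √(2*(-101) + 14757) + 2051 = √(-202 + 14757) + 2051 = √14555 + 2051 = 2051 + √14555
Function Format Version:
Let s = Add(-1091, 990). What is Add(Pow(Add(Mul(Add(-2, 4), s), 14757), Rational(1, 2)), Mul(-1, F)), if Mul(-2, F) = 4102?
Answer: Add(2051, Pow(14555, Rational(1, 2))) ≈ 2171.6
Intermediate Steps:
F = -2051 (F = Mul(Rational(-1, 2), 4102) = -2051)
s = -101
Add(Pow(Add(Mul(Add(-2, 4), s), 14757), Rational(1, 2)), Mul(-1, F)) = Add(Pow(Add(Mul(Add(-2, 4), -101), 14757), Rational(1, 2)), Mul(-1, -2051)) = Add(Pow(Add(Mul(2, -101), 14757), Rational(1, 2)), 2051) = Add(Pow(Add(-202, 14757), Rational(1, 2)), 2051) = Add(Pow(14555, Rational(1, 2)), 2051) = Add(2051, Pow(14555, Rational(1, 2)))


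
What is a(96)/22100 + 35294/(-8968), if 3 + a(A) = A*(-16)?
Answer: -49612447/12387050 ≈ -4.0052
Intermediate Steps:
a(A) = -3 - 16*A (a(A) = -3 + A*(-16) = -3 - 16*A)
a(96)/22100 + 35294/(-8968) = (-3 - 16*96)/22100 + 35294/(-8968) = (-3 - 1536)*(1/22100) + 35294*(-1/8968) = -1539*1/22100 - 17647/4484 = -1539/22100 - 17647/4484 = -49612447/12387050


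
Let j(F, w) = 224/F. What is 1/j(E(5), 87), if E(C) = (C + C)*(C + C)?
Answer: 25/56 ≈ 0.44643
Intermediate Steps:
E(C) = 4*C² (E(C) = (2*C)*(2*C) = 4*C²)
1/j(E(5), 87) = 1/(224/((4*5²))) = 1/(224/((4*25))) = 1/(224/100) = 1/(224*(1/100)) = 1/(56/25) = 25/56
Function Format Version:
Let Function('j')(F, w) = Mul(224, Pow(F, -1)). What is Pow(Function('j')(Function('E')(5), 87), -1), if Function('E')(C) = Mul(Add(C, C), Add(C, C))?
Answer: Rational(25, 56) ≈ 0.44643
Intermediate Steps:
Function('E')(C) = Mul(4, Pow(C, 2)) (Function('E')(C) = Mul(Mul(2, C), Mul(2, C)) = Mul(4, Pow(C, 2)))
Pow(Function('j')(Function('E')(5), 87), -1) = Pow(Mul(224, Pow(Mul(4, Pow(5, 2)), -1)), -1) = Pow(Mul(224, Pow(Mul(4, 25), -1)), -1) = Pow(Mul(224, Pow(100, -1)), -1) = Pow(Mul(224, Rational(1, 100)), -1) = Pow(Rational(56, 25), -1) = Rational(25, 56)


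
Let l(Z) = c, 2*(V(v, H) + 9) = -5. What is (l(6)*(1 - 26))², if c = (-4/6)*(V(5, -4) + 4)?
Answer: 15625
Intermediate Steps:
V(v, H) = -23/2 (V(v, H) = -9 + (½)*(-5) = -9 - 5/2 = -23/2)
c = 5 (c = (-4/6)*(-23/2 + 4) = -4*⅙*(-15/2) = -⅔*(-15/2) = 5)
l(Z) = 5
(l(6)*(1 - 26))² = (5*(1 - 26))² = (5*(-25))² = (-125)² = 15625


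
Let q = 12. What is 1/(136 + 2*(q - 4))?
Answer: 1/152 ≈ 0.0065789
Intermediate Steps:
1/(136 + 2*(q - 4)) = 1/(136 + 2*(12 - 4)) = 1/(136 + 2*8) = 1/(136 + 16) = 1/152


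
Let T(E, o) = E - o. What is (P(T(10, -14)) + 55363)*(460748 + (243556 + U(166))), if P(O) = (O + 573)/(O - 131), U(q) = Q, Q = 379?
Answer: 4174009351652/107 ≈ 3.9009e+10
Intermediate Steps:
U(q) = 379
P(O) = (573 + O)/(-131 + O)
(P(T(10, -14)) + 55363)*(460748 + (243556 + U(166))) = ((573 + (10 - 1*(-14)))/(-131 + (10 - 1*(-14))) + 55363)*(460748 + (243556 + 379)) = ((573 + (10 + 14))/(-131 + (10 + 14)) + 55363)*(460748 + 243935) = ((573 + 24)/(-131 + 24) + 55363)*704683 = (597/(-107) + 55363)*704683 = (-1/107*597 + 55363)*704683 = (-597/107 + 55363)*704683 = (5923244/107)*704683 = 4174009351652/107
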